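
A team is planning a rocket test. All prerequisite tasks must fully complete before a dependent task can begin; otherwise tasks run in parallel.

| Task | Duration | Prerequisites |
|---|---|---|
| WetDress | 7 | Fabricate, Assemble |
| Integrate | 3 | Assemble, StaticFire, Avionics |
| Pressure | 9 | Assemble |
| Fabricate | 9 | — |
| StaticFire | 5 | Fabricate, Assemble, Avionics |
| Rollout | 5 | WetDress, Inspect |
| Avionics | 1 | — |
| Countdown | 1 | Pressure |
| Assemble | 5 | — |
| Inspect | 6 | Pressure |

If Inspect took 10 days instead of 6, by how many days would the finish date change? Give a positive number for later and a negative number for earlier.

4

Baseline: Assemble→Pressure→Inspect→Rollout = 5+9+6+5 = 25 → 25 days.
Inspect lies on that path, so at 10 days the path becomes 29 days.
The critical path is still Assemble→Pressure→Inspect→Rollout; finish is now 29 days.
Change in finish: 29 − 25 = +4 days.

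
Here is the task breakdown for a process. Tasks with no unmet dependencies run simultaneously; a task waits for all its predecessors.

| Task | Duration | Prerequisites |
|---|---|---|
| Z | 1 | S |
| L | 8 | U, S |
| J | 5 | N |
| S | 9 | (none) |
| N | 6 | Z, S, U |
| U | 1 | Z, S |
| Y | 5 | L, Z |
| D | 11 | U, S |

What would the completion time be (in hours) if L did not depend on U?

22

Original critical path: S→Z→U→L→Y = 9+1+1+8+5 = 24 ⇒ 24 hours.
Without U→L, L's earliest start moves from 11 to 9.
The longest chain is now S→Z→U→N→J = 9+1+1+6+5 = 22, so the process takes 22 hours.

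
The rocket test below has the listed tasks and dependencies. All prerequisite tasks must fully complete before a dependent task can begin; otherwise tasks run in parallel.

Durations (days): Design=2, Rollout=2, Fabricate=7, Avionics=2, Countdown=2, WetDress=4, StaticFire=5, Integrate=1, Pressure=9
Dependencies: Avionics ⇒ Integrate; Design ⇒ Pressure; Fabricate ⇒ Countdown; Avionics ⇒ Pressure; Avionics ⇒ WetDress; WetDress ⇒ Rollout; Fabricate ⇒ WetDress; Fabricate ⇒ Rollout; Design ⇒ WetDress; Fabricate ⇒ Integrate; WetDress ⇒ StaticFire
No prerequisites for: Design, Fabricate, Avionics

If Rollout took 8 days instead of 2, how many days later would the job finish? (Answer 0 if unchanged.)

3

Critical path before the change: Fabricate→WetDress→StaticFire = 7+4+5 = 16 giving 16 days.
Rollout has 3 days of float (longest path through it is 13).
New critical path: Fabricate→WetDress→Rollout = 7+4+8 = 19 ⇒ 19 days.
Change in finish: 19 − 16 = +3 days.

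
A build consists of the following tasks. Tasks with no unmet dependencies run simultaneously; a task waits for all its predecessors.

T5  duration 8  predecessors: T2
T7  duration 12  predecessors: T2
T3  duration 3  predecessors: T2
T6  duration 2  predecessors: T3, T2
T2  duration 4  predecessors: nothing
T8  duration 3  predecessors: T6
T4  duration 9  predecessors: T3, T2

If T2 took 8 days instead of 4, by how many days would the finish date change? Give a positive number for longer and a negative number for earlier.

Actual critical path: T2→T3→T4 = 4+3+9 = 16 ⇒ 16 days.
T2 lies on that path, so at 8 days the path becomes 20 days.
No other chain overtakes it, so the finish is 20 days.
Change in finish: 20 − 16 = +4 days.

4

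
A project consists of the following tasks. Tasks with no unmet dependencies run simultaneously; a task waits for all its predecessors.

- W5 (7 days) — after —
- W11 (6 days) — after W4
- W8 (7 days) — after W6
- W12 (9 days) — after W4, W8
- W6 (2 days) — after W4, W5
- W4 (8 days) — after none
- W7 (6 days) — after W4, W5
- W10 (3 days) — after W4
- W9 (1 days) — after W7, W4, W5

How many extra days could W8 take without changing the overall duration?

0

Critical path: W4→W6→W8→W12 = 8+2+7+9 = 26, so the finish is 26 days.
Longest path through W8: 26 days (earliest finish 17, latest finish 17).
So W8 can slip 17 − 17 = 0 days.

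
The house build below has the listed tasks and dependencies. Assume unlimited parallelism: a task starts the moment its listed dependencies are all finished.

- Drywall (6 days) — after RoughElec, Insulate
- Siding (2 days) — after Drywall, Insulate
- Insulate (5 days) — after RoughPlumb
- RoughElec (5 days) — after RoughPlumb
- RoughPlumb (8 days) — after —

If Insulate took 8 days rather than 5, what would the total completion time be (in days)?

24

As given, the longest chain is RoughPlumb→Insulate→Drywall→Siding = 8+5+6+2 = 21, so the finish is 21 days.
Insulate lies on that path, so at 8 days the path becomes 24 days.
The critical path is still RoughPlumb→Insulate→Drywall→Siding; finish is now 24 days.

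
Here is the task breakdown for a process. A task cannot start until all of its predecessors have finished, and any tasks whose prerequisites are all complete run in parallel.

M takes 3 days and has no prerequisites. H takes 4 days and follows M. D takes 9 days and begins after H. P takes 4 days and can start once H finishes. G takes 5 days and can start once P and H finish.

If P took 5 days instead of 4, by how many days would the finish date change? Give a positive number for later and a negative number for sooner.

1

Actual critical path: M→H→P→G = 3+4+4+5 = 16 ⇒ 16 days.
P lies on that path, so at 5 days the path becomes 17 days.
No other chain overtakes it, so the finish is 17 days.
Change in finish: 17 − 16 = +1 days.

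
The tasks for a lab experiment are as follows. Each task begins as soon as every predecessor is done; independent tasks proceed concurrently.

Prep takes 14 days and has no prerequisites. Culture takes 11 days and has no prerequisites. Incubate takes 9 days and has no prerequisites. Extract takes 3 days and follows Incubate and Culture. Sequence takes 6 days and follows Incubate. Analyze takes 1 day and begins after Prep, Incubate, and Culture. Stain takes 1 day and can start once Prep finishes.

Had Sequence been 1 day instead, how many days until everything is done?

Baseline: Incubate→Sequence = 9+6 = 15 → 15 days.
Sequence is on the critical path; changing it to 1 makes that path 10 days.
New critical path: Prep→Analyze = 14+1 = 15 ⇒ 15 days.

15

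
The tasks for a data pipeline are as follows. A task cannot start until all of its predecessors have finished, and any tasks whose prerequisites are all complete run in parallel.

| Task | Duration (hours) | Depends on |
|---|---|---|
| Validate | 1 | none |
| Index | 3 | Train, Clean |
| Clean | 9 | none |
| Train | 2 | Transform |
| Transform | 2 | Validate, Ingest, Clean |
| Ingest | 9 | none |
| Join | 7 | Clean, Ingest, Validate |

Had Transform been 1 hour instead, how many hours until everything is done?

Baseline: Ingest→Transform→Train→Index = 9+2+2+3 = 16 → 16 hours.
Transform lies on that path, so at 1 hour the path becomes 15 hours.
Now Ingest→Join = 9+7 = 16 is longest, so the finish becomes 16 hours.

16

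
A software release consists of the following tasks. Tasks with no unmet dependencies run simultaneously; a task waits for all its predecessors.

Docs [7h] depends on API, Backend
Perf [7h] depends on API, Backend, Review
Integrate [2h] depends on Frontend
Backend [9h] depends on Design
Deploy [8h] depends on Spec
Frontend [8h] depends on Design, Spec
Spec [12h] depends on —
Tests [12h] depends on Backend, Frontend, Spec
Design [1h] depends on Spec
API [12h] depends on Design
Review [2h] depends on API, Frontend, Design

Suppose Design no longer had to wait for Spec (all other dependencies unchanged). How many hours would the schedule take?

32

With the dependency in place, Spec→Design→Backend→Tests = 12+1+9+12 = 34 sets the finish at 34 hours.
Without Spec→Design, Design's earliest start moves from 12 to 0.
After: Spec→Frontend→Tests = 12+8+12 = 32 → 32 hours.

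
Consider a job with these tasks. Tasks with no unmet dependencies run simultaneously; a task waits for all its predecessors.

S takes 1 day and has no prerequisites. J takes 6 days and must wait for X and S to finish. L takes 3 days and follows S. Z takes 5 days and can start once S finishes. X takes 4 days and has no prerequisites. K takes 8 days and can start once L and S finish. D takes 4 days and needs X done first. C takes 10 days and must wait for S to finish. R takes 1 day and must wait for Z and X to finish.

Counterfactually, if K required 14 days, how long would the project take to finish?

18

As given, the longest chain is S→L→K = 1+3+8 = 12, so the finish is 12 days.
K is on the critical path; changing it to 14 makes that path 18 days.
That remains the longest chain; total 18 days.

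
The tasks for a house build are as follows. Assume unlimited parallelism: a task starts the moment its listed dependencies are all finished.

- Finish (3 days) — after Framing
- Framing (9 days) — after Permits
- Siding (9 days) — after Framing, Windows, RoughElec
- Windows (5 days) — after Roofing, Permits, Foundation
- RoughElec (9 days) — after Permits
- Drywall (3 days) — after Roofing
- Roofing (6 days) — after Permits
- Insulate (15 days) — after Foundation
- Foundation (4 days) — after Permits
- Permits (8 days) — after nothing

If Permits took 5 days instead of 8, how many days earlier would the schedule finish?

3

Critical path before the change: Permits→Roofing→Windows→Siding = 8+6+5+9 = 28 giving 28 days.
Permits is on the critical path; changing it to 5 makes that path 25 days.
The critical path is still Permits→Roofing→Windows→Siding; finish is now 25 days.
Change in finish: 25 − 28 = -3 days.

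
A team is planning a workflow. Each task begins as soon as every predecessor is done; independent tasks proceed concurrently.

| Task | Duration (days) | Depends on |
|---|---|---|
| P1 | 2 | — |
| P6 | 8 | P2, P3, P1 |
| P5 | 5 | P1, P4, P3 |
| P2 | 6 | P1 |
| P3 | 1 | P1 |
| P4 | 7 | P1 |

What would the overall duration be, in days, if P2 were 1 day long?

14

As given, the longest chain is P1→P2→P6 = 2+6+8 = 16, so the finish is 16 days.
P2 is on the critical path; changing it to 1 makes that path 11 days.
New critical path: P1→P4→P5 = 2+7+5 = 14 ⇒ 14 days.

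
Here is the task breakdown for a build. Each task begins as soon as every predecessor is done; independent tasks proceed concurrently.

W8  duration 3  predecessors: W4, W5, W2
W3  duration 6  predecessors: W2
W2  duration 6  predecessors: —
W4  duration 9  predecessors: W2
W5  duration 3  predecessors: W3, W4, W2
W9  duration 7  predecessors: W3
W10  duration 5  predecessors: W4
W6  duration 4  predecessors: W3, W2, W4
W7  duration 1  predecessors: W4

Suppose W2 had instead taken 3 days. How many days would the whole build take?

Critical path before the change: W2→W4→W5→W8 = 6+9+3+3 = 21 giving 21 days.
W2 is on the critical path; changing it to 3 makes that path 18 days.
No other chain overtakes it, so the finish is 18 days.

18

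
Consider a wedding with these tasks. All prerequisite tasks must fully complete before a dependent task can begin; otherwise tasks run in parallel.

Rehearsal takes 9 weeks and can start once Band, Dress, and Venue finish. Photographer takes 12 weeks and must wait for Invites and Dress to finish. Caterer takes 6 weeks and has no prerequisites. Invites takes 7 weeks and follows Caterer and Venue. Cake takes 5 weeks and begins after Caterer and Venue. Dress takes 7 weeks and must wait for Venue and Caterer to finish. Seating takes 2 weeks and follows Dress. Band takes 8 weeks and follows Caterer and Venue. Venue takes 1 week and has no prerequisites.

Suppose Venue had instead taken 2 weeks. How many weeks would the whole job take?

25

The binding path is Caterer→Invites→Photographer = 6+7+12 = 25; finish at 25 weeks.
The longest path through Venue is only 20 weeks, so Venue has float 5.
The critical path is still Caterer→Invites→Photographer; finish is now 25 weeks.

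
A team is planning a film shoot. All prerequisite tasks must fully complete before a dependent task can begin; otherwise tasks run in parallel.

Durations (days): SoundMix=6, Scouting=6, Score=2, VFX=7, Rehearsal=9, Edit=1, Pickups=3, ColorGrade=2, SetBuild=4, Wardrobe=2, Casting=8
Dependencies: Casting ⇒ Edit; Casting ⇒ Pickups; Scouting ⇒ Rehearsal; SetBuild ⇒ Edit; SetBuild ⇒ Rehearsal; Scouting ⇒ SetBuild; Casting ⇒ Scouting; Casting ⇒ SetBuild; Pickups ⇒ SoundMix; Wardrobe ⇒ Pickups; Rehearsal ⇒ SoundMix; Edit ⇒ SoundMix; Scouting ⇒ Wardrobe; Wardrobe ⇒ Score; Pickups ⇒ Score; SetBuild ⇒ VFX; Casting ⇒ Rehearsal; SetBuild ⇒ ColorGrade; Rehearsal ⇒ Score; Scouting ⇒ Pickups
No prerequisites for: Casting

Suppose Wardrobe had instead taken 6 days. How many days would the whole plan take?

Actual critical path: Casting→Scouting→SetBuild→Rehearsal→SoundMix = 8+6+4+9+6 = 33 ⇒ 33 days.
Wardrobe has 8 days of float (longest path through it is 25).
That remains the longest chain; total 33 days.

33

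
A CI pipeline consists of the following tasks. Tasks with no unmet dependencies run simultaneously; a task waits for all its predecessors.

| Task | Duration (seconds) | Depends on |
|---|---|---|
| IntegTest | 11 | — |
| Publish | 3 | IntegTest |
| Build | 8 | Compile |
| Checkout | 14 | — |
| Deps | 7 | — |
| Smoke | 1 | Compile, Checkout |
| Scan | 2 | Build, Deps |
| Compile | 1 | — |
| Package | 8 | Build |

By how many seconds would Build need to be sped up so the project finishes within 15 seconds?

Current finish: 17 seconds; target: 15.
Build is on every critical path, so each second cut from Build cuts the finish by one (this holds down to a finish of 15).
Need 17 − 15 = 2 seconds off Build → Build becomes 6 seconds, finish becomes 15.

2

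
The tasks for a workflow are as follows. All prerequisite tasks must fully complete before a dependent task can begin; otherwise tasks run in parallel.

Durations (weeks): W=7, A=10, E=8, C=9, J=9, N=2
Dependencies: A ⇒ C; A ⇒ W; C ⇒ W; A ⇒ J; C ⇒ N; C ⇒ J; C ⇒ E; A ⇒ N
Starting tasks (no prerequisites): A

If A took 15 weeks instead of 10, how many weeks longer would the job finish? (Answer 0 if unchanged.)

5

The binding path is A→C→J = 10+9+9 = 28; finish at 28 weeks.
Since A is critical, the +5 change carries straight to that chain (now 33 weeks).
No other chain overtakes it, so the finish is 33 weeks.
Change in finish: 33 − 28 = +5 weeks.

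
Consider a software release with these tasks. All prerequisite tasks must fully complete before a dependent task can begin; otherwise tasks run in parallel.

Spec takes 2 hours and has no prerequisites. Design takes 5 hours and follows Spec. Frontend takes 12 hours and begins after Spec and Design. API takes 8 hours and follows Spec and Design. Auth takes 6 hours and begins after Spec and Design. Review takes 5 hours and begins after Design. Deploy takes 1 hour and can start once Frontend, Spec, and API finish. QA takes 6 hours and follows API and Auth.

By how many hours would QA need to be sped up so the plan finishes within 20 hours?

1

Current finish: 21 hours; target: 20.
QA is on every critical path, so each hour cut from QA cuts the finish by one (this holds down to a finish of 20).
Need 21 − 20 = 1 hour off QA → QA becomes 5 hours, finish becomes 20.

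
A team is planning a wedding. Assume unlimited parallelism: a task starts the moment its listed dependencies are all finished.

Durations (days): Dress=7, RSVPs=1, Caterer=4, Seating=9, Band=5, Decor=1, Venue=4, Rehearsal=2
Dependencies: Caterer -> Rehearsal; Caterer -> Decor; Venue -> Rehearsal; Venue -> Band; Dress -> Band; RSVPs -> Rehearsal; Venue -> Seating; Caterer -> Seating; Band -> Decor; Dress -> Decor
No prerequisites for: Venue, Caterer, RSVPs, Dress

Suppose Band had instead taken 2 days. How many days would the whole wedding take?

13

The binding path is Dress→Band→Decor = 7+5+1 = 13; finish at 13 days.
Since Band is critical, the -3 change carries straight to that chain (now 10 days).
New critical path: Venue→Seating = 4+9 = 13 ⇒ 13 days.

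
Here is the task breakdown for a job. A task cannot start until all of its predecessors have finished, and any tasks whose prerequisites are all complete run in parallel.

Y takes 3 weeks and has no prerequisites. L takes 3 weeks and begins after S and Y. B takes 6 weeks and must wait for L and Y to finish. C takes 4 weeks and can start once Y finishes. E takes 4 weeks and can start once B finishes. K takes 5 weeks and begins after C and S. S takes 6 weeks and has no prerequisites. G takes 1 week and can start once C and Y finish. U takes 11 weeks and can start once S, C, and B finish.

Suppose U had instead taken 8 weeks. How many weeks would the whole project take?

The binding path is S→L→B→U = 6+3+6+11 = 26; finish at 26 weeks.
U lies on that path, so at 8 weeks the path becomes 23 weeks.
The critical path is still S→L→B→U; finish is now 23 weeks.

23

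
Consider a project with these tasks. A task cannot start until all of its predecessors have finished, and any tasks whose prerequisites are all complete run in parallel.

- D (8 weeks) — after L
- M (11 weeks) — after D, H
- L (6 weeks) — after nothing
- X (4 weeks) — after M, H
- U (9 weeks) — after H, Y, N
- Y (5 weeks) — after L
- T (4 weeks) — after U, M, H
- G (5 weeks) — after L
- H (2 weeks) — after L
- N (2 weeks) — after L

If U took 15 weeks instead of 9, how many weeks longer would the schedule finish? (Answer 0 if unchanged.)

Actual critical path: L→D→M→X = 6+8+11+4 = 29 ⇒ 29 weeks.
U is off the critical path — its longest chain is 24 weeks, giving 5 of slack.
Now L→Y→U→T = 6+5+15+4 = 30 is longest, so the finish becomes 30 weeks.
Change in finish: 30 − 29 = +1 weeks.

1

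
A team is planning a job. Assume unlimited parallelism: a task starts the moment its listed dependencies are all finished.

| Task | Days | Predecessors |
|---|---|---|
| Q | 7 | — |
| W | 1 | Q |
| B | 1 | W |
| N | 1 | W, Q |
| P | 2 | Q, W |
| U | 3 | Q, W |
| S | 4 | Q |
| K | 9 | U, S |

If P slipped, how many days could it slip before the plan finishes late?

10

Critical path: Q→W→U→K = 7+1+3+9 = 20, so the finish is 20 days.
Longest path through P: 10 days (earliest finish 10, latest finish 20).
Float = 20 − 10 = 10.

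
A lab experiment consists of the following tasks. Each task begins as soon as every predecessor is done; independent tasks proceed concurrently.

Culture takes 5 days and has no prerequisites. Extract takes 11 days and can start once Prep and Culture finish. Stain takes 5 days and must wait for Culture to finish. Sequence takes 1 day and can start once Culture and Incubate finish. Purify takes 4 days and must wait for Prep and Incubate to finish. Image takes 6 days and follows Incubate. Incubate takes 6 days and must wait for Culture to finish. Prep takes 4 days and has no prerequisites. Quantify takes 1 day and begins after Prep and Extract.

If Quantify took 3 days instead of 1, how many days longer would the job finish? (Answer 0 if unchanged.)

Critical path before the change: Culture→Extract→Quantify = 5+11+1 = 17 giving 17 days.
Since Quantify is critical, the +2 change carries straight to that chain (now 19 days).
That remains the longest chain; total 19 days.
Change in finish: 19 − 17 = +2 days.

2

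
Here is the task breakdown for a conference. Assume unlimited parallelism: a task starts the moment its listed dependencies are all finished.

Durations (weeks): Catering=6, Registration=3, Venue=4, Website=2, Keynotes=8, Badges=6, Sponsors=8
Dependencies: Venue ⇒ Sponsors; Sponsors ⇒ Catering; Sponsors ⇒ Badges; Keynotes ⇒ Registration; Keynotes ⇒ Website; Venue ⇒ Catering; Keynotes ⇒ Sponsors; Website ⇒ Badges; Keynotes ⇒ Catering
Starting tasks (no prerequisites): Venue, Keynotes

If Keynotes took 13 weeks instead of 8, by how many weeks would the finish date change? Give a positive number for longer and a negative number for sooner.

Critical path before the change: Keynotes→Sponsors→Catering = 8+8+6 = 22 giving 22 weeks.
Since Keynotes is critical, the +5 change carries straight to that chain (now 27 weeks).
That remains the longest chain; total 27 weeks.
Change in finish: 27 − 22 = +5 weeks.

5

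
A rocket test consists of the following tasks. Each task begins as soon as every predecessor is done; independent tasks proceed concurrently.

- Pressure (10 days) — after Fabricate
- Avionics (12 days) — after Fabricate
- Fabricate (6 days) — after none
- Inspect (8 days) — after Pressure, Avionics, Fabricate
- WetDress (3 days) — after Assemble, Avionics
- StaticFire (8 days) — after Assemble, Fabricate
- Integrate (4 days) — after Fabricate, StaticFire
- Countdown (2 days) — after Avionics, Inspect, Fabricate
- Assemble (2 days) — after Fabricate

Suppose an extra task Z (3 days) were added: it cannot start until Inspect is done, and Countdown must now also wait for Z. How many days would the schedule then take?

Originally the schedule takes 28 days.
With Z inserted, Countdown now waits for max(Avionics, Inspect, Fabricate, Z).
New critical path: Fabricate→Avionics→Inspect→Z→Countdown = 6+12+8+3+2 = 31 ⇒ 31 days.

31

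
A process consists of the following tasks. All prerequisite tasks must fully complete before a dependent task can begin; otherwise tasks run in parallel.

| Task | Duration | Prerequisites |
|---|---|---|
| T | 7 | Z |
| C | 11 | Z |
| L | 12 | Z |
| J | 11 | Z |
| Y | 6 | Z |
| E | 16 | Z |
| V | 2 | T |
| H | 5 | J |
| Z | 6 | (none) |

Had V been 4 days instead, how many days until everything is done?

Actual critical path: Z→J→H = 6+11+5 = 22 ⇒ 22 days.
The longest path through V is only 15 days, so V has float 7.
That remains the longest chain; total 22 days.

22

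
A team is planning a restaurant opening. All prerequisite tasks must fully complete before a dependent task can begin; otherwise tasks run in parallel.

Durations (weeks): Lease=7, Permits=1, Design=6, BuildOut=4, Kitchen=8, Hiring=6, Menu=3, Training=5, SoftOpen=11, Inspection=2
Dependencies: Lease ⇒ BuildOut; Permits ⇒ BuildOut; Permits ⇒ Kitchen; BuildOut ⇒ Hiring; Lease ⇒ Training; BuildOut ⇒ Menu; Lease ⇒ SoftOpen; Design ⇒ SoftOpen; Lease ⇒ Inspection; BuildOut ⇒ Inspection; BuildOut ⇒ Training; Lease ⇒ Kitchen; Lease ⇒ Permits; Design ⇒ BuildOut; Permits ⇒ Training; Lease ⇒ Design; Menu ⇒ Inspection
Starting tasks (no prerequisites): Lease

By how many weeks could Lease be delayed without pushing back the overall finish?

0

Critical path: Lease→Design→SoftOpen = 7+6+11 = 24, so the finish is 24 weeks.
The longest chain containing Lease totals 24 weeks.
Float = 24 − 24 = 0.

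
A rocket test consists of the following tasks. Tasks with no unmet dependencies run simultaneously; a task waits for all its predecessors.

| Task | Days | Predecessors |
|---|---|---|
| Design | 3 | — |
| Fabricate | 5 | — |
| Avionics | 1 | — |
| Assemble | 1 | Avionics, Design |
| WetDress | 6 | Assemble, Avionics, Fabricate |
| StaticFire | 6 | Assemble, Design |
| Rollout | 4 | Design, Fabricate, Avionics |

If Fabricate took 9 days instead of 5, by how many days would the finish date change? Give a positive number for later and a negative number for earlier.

Actual critical path: Fabricate→WetDress = 5+6 = 11 ⇒ 11 days.
Since Fabricate is critical, the +4 change carries straight to that chain (now 15 days).
The critical path is still Fabricate→WetDress; finish is now 15 days.
Change in finish: 15 − 11 = +4 days.

4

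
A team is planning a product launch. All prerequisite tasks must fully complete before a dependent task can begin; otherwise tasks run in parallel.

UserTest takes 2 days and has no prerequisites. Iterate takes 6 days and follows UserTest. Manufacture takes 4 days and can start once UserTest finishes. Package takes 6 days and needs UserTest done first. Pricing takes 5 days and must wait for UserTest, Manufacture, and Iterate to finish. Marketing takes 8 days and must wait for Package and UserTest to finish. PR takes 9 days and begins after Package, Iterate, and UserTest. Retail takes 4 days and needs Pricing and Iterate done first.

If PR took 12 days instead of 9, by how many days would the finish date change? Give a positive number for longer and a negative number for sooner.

3

The binding path is UserTest→Package→PR = 2+6+9 = 17; finish at 17 days.
Since PR is critical, the +3 change carries straight to that chain (now 20 days).
Now UserTest→Iterate→PR = 2+6+12 = 20 is longest, so the finish becomes 20 days.
Change in finish: 20 − 17 = +3 days.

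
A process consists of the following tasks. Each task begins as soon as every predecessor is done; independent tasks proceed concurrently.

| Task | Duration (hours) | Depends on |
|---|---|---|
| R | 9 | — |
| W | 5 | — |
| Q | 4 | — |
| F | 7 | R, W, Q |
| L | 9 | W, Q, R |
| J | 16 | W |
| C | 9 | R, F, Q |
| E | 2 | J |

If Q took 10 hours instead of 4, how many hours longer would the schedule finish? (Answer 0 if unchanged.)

As given, the longest chain is R→F→C = 9+7+9 = 25, so the finish is 25 hours.
Q is off the critical path — its longest chain is 20 hours, giving 5 of slack.
New critical path: Q→F→C = 10+7+9 = 26 ⇒ 26 hours.
Change in finish: 26 − 25 = +1 hours.

1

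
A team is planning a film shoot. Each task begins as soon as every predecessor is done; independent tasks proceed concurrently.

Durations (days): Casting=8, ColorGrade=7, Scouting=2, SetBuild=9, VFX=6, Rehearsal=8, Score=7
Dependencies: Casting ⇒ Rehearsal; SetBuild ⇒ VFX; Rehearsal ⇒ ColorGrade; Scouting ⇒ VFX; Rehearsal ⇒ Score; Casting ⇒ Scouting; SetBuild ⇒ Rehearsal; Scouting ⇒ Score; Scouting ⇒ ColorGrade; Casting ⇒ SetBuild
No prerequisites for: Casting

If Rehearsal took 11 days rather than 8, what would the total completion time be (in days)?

The binding path is Casting→SetBuild→Rehearsal→Score = 8+9+8+7 = 32; finish at 32 days.
Since Rehearsal is critical, the +3 change carries straight to that chain (now 35 days).
No other chain overtakes it, so the finish is 35 days.

35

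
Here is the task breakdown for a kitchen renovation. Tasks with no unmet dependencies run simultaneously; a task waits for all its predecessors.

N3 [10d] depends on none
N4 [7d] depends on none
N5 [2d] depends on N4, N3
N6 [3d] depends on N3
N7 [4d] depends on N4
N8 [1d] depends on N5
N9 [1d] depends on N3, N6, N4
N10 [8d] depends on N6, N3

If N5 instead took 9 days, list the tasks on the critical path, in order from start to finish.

The binding path is N3→N6→N10 = 10+3+8 = 21; finish at 21 days.
The longest path through N5 is only 13 days, so N5 has float 8.
That remains the longest chain; total 21 days.

N3, N6, N10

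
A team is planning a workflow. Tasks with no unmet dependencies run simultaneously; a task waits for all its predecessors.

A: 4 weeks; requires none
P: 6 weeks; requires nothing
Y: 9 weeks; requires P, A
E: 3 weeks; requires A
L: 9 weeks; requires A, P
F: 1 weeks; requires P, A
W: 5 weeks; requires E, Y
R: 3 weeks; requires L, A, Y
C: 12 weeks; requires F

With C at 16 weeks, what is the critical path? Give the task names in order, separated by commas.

Actual critical path: P→Y→W = 6+9+5 = 20 ⇒ 20 weeks.
C has 1 week of float (longest path through it is 19).
New critical path: P→F→C = 6+1+16 = 23 ⇒ 23 weeks.

P, F, C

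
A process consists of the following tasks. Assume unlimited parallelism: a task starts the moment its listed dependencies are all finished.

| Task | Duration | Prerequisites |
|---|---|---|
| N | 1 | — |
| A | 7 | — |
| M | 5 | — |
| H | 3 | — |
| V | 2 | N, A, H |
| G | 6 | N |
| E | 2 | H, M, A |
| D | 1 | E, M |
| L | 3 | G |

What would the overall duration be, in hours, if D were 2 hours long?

Baseline: A→E→D = 7+2+1 = 10 → 10 hours.
Since D is critical, the +1 change carries straight to that chain (now 11 hours).
That remains the longest chain; total 11 hours.

11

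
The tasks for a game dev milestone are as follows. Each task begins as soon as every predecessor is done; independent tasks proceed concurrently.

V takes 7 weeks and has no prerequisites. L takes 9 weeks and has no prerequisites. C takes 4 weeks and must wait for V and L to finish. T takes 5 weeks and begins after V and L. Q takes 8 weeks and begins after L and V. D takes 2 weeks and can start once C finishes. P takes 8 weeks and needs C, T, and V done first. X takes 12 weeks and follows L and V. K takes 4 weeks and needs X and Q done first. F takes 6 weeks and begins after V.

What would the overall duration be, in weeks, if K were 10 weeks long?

31

Critical path before the change: L→X→K = 9+12+4 = 25 giving 25 weeks.
K is on the critical path; changing it to 10 makes that path 31 weeks.
No other chain overtakes it, so the finish is 31 weeks.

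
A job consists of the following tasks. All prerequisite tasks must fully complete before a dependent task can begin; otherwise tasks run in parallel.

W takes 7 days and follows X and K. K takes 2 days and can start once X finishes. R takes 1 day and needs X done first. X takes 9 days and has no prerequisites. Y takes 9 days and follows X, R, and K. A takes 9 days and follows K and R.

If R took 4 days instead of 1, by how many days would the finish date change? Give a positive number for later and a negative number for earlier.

Critical path before the change: X→K→Y = 9+2+9 = 20 giving 20 days.
R is off the critical path — its longest chain is 19 days, giving 1 of slack.
The binding chain switches to X→R→Y = 9+4+9 = 22; finish 22 days.
Change in finish: 22 − 20 = +2 days.

2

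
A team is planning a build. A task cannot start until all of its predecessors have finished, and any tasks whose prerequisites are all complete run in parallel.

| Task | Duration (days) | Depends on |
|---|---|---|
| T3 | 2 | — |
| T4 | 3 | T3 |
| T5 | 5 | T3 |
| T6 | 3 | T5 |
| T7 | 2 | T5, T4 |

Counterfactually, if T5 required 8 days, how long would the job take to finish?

13

Actual critical path: T3→T5→T6 = 2+5+3 = 10 ⇒ 10 days.
T5 is on the critical path; changing it to 8 makes that path 13 days.
No other chain overtakes it, so the finish is 13 days.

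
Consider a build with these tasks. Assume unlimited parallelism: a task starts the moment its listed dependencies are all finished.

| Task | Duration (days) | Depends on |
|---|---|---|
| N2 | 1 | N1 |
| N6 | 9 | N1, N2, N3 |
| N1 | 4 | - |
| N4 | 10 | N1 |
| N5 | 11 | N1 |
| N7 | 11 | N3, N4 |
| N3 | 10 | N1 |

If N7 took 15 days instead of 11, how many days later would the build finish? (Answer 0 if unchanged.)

4

Critical path before the change: N1→N3→N7 = 4+10+11 = 25 giving 25 days.
N7 is on the critical path; changing it to 15 makes that path 29 days.
That remains the longest chain; total 29 days.
Change in finish: 29 − 25 = +4 days.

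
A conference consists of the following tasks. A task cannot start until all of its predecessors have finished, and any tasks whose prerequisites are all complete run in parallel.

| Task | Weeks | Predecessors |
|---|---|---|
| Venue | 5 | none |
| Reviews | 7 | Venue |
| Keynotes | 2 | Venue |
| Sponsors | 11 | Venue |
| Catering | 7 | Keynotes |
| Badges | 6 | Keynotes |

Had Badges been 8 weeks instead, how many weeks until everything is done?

16

As given, the longest chain is Venue→Sponsors = 5+11 = 16, so the finish is 16 weeks.
Badges is off the critical path — its longest chain is 13 weeks, giving 3 of slack.
The critical path is still Venue→Sponsors; finish is now 16 weeks.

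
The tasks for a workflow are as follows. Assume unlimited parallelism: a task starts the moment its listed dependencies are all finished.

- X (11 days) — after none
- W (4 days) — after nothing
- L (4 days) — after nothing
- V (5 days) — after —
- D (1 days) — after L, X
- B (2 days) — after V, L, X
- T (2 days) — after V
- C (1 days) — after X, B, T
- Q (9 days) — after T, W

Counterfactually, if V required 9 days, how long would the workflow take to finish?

As given, the longest chain is V→T→Q = 5+2+9 = 16, so the finish is 16 days.
Since V is critical, the +4 change carries straight to that chain (now 20 days).
No other chain overtakes it, so the finish is 20 days.

20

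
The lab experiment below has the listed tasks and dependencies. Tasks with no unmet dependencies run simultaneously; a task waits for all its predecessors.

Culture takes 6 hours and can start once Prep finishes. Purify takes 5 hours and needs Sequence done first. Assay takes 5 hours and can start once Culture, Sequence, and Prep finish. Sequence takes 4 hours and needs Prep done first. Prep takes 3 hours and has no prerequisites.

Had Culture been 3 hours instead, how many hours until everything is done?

Critical path before the change: Prep→Culture→Assay = 3+6+5 = 14 giving 14 hours.
Since Culture is critical, the -3 change carries straight to that chain (now 11 hours).
New critical path: Prep→Sequence→Purify = 3+4+5 = 12 ⇒ 12 hours.

12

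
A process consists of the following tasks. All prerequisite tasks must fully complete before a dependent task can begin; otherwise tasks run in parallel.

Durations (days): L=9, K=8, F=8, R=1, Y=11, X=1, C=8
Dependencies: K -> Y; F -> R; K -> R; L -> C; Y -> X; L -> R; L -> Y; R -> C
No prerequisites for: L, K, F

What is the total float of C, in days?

Critical path: L→Y→X = 9+11+1 = 21, so the finish is 21 days.
Longest path through C: 18 days (earliest finish 18, latest finish 21).
Slack of C = 13 − 10 = 3 days.

3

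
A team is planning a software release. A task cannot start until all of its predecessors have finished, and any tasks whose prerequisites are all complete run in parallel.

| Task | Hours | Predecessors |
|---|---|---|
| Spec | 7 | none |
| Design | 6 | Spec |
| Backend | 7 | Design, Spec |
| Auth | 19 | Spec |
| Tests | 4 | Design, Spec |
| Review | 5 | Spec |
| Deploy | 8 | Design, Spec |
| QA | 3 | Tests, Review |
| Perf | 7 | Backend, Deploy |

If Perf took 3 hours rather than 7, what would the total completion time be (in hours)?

26

Baseline: Spec→Design→Deploy→Perf = 7+6+8+7 = 28 → 28 hours.
Perf is on the critical path; changing it to 3 makes that path 24 hours.
Now Spec→Auth = 7+19 = 26 is longest, so the finish becomes 26 hours.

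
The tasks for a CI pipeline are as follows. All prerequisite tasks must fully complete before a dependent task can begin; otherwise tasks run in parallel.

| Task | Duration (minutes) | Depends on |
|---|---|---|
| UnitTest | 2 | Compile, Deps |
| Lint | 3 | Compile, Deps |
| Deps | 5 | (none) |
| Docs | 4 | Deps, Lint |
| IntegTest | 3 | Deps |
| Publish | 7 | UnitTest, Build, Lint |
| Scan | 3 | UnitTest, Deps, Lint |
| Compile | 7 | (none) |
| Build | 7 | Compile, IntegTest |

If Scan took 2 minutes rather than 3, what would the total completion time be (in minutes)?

22

Actual critical path: Deps→IntegTest→Build→Publish = 5+3+7+7 = 22 ⇒ 22 minutes.
Scan is off the critical path — its longest chain is 13 minutes, giving 9 of slack.
The critical path is still Deps→IntegTest→Build→Publish; finish is now 22 minutes.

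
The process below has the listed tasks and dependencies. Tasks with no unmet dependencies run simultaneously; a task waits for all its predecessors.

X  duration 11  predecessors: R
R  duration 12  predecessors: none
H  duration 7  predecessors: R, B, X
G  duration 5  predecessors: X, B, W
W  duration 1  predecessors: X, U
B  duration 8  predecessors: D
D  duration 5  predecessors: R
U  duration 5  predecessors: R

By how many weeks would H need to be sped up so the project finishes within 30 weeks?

Current finish: 32 weeks; target: 30.
H is on every critical path, so each week cut from H cuts the finish by one (this holds down to a finish of 30).
Need 32 − 30 = 2 weeks off H → H becomes 5 weeks, finish becomes 30.

2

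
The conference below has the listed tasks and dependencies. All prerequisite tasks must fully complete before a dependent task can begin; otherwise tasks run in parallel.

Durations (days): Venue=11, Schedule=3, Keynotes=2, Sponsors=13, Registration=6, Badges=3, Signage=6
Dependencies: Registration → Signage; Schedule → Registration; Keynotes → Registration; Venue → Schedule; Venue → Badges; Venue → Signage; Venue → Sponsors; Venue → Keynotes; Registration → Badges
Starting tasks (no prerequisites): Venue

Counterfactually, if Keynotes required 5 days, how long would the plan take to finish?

Actual critical path: Venue→Schedule→Registration→Signage = 11+3+6+6 = 26 ⇒ 26 days.
The longest path through Keynotes is only 25 days, so Keynotes has float 1.
New critical path: Venue→Keynotes→Registration→Signage = 11+5+6+6 = 28 ⇒ 28 days.

28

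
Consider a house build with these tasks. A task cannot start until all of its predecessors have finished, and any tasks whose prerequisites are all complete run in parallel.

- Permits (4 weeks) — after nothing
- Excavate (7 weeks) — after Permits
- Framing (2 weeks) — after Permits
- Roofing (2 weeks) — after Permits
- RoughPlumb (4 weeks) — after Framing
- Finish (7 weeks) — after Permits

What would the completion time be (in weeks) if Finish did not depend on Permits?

Before: longest chain Permits→Excavate = 4+7 = 11, finish 11.
Without Permits→Finish, Finish's earliest start moves from 4 to 0.
After: Permits→Excavate = 4+7 = 11 → 11 weeks.

11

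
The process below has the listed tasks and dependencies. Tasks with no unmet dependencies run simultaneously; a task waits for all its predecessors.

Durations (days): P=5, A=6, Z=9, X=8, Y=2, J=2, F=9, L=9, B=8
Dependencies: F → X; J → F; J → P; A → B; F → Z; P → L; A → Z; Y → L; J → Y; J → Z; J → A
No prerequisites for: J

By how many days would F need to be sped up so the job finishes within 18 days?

Current finish: 20 days; target: 18.
F is on every critical path, so each day cut from F cuts the finish by one (this holds down to a finish of 17).
Need 20 − 18 = 2 days off F → F becomes 7 days, finish becomes 18.

2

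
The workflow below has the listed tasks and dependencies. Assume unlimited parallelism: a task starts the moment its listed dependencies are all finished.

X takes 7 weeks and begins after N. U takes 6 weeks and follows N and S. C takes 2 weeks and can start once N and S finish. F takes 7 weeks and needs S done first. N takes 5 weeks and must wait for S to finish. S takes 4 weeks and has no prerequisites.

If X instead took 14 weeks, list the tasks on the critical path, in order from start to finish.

Critical path before the change: S→N→X = 4+5+7 = 16 giving 16 weeks.
X is on the critical path; changing it to 14 makes that path 23 weeks.
No other chain overtakes it, so the finish is 23 weeks.

S, N, X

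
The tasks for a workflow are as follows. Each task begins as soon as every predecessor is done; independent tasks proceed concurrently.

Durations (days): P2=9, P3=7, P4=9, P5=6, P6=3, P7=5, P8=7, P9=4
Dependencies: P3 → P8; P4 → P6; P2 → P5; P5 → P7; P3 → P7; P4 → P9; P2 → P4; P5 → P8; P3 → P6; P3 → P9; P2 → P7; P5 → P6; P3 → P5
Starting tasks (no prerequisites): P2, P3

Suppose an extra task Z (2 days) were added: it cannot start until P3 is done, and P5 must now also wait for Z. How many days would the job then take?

22

Originally the job takes 22 days.
With Z inserted, P5 now waits for max(P2, P3, Z).
New critical path: P2→P4→P9 = 9+9+4 = 22 ⇒ 22 days.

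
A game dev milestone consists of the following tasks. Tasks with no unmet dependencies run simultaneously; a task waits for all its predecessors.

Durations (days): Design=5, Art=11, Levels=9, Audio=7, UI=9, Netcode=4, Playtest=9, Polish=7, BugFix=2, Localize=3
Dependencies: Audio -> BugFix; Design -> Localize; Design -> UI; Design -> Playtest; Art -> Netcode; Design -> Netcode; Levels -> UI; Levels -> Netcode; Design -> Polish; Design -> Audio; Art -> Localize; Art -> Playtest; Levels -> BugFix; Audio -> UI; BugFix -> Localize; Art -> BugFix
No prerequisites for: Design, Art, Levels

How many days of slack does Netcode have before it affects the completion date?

Critical path: Design→Audio→UI = 5+7+9 = 21, so the finish is 21 days.
Netcode finishes as early as 15 and must finish by 21.
Slack of Netcode = 17 − 11 = 6 days.

6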